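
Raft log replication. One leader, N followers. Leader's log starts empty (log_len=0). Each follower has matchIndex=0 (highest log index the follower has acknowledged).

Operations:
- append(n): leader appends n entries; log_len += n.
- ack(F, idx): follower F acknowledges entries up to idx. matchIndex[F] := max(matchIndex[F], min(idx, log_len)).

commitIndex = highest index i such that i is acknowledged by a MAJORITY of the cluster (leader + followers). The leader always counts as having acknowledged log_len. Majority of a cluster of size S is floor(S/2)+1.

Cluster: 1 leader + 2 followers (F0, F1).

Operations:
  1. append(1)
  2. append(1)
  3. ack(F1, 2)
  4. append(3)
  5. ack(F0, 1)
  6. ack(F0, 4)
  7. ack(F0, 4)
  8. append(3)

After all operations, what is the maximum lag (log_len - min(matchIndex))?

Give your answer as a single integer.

Op 1: append 1 -> log_len=1
Op 2: append 1 -> log_len=2
Op 3: F1 acks idx 2 -> match: F0=0 F1=2; commitIndex=2
Op 4: append 3 -> log_len=5
Op 5: F0 acks idx 1 -> match: F0=1 F1=2; commitIndex=2
Op 6: F0 acks idx 4 -> match: F0=4 F1=2; commitIndex=4
Op 7: F0 acks idx 4 -> match: F0=4 F1=2; commitIndex=4
Op 8: append 3 -> log_len=8

Answer: 6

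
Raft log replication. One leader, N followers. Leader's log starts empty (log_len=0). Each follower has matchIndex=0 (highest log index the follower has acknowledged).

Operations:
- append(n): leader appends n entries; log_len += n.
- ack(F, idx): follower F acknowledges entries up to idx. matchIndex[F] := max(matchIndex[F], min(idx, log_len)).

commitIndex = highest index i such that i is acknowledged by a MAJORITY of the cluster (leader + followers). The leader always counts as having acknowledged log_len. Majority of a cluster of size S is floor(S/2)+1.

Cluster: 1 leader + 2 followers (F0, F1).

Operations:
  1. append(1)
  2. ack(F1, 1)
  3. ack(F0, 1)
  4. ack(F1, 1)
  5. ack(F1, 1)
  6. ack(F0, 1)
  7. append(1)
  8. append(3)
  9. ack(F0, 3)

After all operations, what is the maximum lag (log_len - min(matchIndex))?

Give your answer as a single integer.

Answer: 4

Derivation:
Op 1: append 1 -> log_len=1
Op 2: F1 acks idx 1 -> match: F0=0 F1=1; commitIndex=1
Op 3: F0 acks idx 1 -> match: F0=1 F1=1; commitIndex=1
Op 4: F1 acks idx 1 -> match: F0=1 F1=1; commitIndex=1
Op 5: F1 acks idx 1 -> match: F0=1 F1=1; commitIndex=1
Op 6: F0 acks idx 1 -> match: F0=1 F1=1; commitIndex=1
Op 7: append 1 -> log_len=2
Op 8: append 3 -> log_len=5
Op 9: F0 acks idx 3 -> match: F0=3 F1=1; commitIndex=3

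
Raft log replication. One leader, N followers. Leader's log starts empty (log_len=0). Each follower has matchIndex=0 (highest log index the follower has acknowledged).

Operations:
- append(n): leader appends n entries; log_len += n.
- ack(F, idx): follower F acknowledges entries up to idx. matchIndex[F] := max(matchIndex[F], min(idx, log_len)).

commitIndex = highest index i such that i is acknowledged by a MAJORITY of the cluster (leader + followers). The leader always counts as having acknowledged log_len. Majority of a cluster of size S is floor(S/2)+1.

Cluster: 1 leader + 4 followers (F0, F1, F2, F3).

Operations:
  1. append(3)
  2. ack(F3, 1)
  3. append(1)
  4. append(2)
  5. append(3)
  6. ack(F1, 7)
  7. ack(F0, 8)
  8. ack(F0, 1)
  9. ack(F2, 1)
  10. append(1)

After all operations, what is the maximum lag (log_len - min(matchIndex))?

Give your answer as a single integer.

Op 1: append 3 -> log_len=3
Op 2: F3 acks idx 1 -> match: F0=0 F1=0 F2=0 F3=1; commitIndex=0
Op 3: append 1 -> log_len=4
Op 4: append 2 -> log_len=6
Op 5: append 3 -> log_len=9
Op 6: F1 acks idx 7 -> match: F0=0 F1=7 F2=0 F3=1; commitIndex=1
Op 7: F0 acks idx 8 -> match: F0=8 F1=7 F2=0 F3=1; commitIndex=7
Op 8: F0 acks idx 1 -> match: F0=8 F1=7 F2=0 F3=1; commitIndex=7
Op 9: F2 acks idx 1 -> match: F0=8 F1=7 F2=1 F3=1; commitIndex=7
Op 10: append 1 -> log_len=10

Answer: 9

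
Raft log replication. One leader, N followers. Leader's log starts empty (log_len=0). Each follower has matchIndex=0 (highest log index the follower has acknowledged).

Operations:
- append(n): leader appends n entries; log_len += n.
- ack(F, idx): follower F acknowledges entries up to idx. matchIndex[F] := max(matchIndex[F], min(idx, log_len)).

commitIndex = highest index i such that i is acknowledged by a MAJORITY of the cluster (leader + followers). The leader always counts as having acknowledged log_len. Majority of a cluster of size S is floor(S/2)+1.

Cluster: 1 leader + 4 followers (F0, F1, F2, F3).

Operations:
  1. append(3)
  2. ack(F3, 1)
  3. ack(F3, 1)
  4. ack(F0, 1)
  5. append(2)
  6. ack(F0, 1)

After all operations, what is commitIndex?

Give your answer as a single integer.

Answer: 1

Derivation:
Op 1: append 3 -> log_len=3
Op 2: F3 acks idx 1 -> match: F0=0 F1=0 F2=0 F3=1; commitIndex=0
Op 3: F3 acks idx 1 -> match: F0=0 F1=0 F2=0 F3=1; commitIndex=0
Op 4: F0 acks idx 1 -> match: F0=1 F1=0 F2=0 F3=1; commitIndex=1
Op 5: append 2 -> log_len=5
Op 6: F0 acks idx 1 -> match: F0=1 F1=0 F2=0 F3=1; commitIndex=1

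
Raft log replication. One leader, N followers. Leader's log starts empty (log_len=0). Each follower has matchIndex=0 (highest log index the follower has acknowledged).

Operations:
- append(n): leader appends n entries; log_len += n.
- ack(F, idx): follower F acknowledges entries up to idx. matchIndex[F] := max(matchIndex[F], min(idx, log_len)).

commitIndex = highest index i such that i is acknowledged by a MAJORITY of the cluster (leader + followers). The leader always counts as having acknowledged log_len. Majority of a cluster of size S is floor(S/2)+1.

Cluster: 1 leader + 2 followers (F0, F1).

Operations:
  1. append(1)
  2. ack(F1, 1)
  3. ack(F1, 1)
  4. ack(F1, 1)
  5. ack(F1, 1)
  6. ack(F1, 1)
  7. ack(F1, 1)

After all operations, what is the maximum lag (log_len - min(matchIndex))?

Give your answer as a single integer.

Op 1: append 1 -> log_len=1
Op 2: F1 acks idx 1 -> match: F0=0 F1=1; commitIndex=1
Op 3: F1 acks idx 1 -> match: F0=0 F1=1; commitIndex=1
Op 4: F1 acks idx 1 -> match: F0=0 F1=1; commitIndex=1
Op 5: F1 acks idx 1 -> match: F0=0 F1=1; commitIndex=1
Op 6: F1 acks idx 1 -> match: F0=0 F1=1; commitIndex=1
Op 7: F1 acks idx 1 -> match: F0=0 F1=1; commitIndex=1

Answer: 1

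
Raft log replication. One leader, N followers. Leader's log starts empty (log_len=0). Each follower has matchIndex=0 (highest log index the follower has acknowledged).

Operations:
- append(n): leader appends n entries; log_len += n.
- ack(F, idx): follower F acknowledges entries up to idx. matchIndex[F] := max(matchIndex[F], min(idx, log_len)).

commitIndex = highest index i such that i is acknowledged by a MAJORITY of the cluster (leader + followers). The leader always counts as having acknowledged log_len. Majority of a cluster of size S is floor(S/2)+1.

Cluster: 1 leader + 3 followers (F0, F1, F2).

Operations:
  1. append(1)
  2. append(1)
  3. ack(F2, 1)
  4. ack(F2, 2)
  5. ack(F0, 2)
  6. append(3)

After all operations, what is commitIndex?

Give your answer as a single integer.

Answer: 2

Derivation:
Op 1: append 1 -> log_len=1
Op 2: append 1 -> log_len=2
Op 3: F2 acks idx 1 -> match: F0=0 F1=0 F2=1; commitIndex=0
Op 4: F2 acks idx 2 -> match: F0=0 F1=0 F2=2; commitIndex=0
Op 5: F0 acks idx 2 -> match: F0=2 F1=0 F2=2; commitIndex=2
Op 6: append 3 -> log_len=5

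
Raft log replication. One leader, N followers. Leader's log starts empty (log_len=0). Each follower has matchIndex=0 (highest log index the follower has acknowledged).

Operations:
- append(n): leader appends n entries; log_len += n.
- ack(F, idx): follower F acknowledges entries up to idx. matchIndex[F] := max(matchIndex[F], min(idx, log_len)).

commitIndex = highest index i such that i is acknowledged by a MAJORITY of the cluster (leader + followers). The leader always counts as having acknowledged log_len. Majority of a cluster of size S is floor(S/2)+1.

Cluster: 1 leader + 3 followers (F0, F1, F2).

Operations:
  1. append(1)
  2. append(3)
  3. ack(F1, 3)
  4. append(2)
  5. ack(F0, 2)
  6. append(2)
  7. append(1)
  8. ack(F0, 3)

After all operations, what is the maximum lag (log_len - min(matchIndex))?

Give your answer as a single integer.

Op 1: append 1 -> log_len=1
Op 2: append 3 -> log_len=4
Op 3: F1 acks idx 3 -> match: F0=0 F1=3 F2=0; commitIndex=0
Op 4: append 2 -> log_len=6
Op 5: F0 acks idx 2 -> match: F0=2 F1=3 F2=0; commitIndex=2
Op 6: append 2 -> log_len=8
Op 7: append 1 -> log_len=9
Op 8: F0 acks idx 3 -> match: F0=3 F1=3 F2=0; commitIndex=3

Answer: 9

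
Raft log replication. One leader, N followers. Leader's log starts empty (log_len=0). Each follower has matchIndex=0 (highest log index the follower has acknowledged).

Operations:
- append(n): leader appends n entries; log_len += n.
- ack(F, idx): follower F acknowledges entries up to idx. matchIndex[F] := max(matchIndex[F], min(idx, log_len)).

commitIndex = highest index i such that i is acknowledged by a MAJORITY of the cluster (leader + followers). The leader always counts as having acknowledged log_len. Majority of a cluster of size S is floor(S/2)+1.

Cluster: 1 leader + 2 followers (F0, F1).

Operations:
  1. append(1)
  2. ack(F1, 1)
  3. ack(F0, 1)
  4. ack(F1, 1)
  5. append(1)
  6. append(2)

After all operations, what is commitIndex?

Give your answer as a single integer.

Op 1: append 1 -> log_len=1
Op 2: F1 acks idx 1 -> match: F0=0 F1=1; commitIndex=1
Op 3: F0 acks idx 1 -> match: F0=1 F1=1; commitIndex=1
Op 4: F1 acks idx 1 -> match: F0=1 F1=1; commitIndex=1
Op 5: append 1 -> log_len=2
Op 6: append 2 -> log_len=4

Answer: 1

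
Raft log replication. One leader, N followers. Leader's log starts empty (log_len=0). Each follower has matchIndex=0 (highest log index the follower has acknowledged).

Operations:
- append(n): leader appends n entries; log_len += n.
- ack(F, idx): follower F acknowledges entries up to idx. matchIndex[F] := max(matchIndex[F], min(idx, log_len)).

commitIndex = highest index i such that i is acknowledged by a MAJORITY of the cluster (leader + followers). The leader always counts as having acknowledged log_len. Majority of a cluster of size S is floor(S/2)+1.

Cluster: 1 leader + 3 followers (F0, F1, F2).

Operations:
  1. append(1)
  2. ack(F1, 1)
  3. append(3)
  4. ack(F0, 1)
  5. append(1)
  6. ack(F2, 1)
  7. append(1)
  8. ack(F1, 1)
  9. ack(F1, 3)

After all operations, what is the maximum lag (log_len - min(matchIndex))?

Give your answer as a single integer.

Answer: 5

Derivation:
Op 1: append 1 -> log_len=1
Op 2: F1 acks idx 1 -> match: F0=0 F1=1 F2=0; commitIndex=0
Op 3: append 3 -> log_len=4
Op 4: F0 acks idx 1 -> match: F0=1 F1=1 F2=0; commitIndex=1
Op 5: append 1 -> log_len=5
Op 6: F2 acks idx 1 -> match: F0=1 F1=1 F2=1; commitIndex=1
Op 7: append 1 -> log_len=6
Op 8: F1 acks idx 1 -> match: F0=1 F1=1 F2=1; commitIndex=1
Op 9: F1 acks idx 3 -> match: F0=1 F1=3 F2=1; commitIndex=1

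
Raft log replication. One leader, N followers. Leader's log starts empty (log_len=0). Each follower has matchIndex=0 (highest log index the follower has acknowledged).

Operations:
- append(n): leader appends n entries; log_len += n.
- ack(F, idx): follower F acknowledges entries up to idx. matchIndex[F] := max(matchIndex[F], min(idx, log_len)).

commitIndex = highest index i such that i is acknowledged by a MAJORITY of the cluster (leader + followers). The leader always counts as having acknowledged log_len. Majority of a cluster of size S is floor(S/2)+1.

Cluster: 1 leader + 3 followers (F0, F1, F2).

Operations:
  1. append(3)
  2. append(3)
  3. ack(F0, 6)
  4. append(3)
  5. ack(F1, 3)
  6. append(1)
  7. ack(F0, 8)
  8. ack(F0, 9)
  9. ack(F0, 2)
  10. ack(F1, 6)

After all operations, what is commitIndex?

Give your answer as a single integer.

Op 1: append 3 -> log_len=3
Op 2: append 3 -> log_len=6
Op 3: F0 acks idx 6 -> match: F0=6 F1=0 F2=0; commitIndex=0
Op 4: append 3 -> log_len=9
Op 5: F1 acks idx 3 -> match: F0=6 F1=3 F2=0; commitIndex=3
Op 6: append 1 -> log_len=10
Op 7: F0 acks idx 8 -> match: F0=8 F1=3 F2=0; commitIndex=3
Op 8: F0 acks idx 9 -> match: F0=9 F1=3 F2=0; commitIndex=3
Op 9: F0 acks idx 2 -> match: F0=9 F1=3 F2=0; commitIndex=3
Op 10: F1 acks idx 6 -> match: F0=9 F1=6 F2=0; commitIndex=6

Answer: 6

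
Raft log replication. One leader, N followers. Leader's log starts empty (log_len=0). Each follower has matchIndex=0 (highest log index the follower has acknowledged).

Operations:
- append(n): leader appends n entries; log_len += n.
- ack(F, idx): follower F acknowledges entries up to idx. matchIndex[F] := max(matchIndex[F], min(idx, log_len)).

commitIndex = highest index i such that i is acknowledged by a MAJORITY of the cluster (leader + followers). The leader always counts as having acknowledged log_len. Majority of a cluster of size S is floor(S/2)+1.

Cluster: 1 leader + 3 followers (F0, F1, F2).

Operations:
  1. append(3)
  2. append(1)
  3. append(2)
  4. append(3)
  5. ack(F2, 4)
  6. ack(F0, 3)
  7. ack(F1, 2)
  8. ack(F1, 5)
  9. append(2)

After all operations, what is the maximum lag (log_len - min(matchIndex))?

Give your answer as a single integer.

Op 1: append 3 -> log_len=3
Op 2: append 1 -> log_len=4
Op 3: append 2 -> log_len=6
Op 4: append 3 -> log_len=9
Op 5: F2 acks idx 4 -> match: F0=0 F1=0 F2=4; commitIndex=0
Op 6: F0 acks idx 3 -> match: F0=3 F1=0 F2=4; commitIndex=3
Op 7: F1 acks idx 2 -> match: F0=3 F1=2 F2=4; commitIndex=3
Op 8: F1 acks idx 5 -> match: F0=3 F1=5 F2=4; commitIndex=4
Op 9: append 2 -> log_len=11

Answer: 8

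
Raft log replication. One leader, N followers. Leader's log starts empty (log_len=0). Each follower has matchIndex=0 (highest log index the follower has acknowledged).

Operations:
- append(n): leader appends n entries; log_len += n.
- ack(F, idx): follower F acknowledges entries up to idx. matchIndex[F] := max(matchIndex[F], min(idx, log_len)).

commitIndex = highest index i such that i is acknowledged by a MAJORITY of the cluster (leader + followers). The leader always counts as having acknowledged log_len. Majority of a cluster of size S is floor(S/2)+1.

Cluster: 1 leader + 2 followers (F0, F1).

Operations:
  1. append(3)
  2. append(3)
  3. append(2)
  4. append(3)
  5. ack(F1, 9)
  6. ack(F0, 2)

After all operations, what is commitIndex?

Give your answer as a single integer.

Op 1: append 3 -> log_len=3
Op 2: append 3 -> log_len=6
Op 3: append 2 -> log_len=8
Op 4: append 3 -> log_len=11
Op 5: F1 acks idx 9 -> match: F0=0 F1=9; commitIndex=9
Op 6: F0 acks idx 2 -> match: F0=2 F1=9; commitIndex=9

Answer: 9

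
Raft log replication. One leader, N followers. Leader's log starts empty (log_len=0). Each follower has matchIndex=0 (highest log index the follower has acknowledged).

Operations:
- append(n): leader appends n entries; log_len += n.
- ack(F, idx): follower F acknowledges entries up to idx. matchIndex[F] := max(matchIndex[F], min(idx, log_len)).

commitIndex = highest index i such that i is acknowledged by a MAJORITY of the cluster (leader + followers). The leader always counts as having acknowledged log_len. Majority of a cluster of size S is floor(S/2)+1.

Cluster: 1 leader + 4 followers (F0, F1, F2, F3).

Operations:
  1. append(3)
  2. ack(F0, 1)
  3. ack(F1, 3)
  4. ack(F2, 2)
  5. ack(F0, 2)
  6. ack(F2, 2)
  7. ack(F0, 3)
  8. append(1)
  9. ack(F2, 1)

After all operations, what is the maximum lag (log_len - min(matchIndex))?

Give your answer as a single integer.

Op 1: append 3 -> log_len=3
Op 2: F0 acks idx 1 -> match: F0=1 F1=0 F2=0 F3=0; commitIndex=0
Op 3: F1 acks idx 3 -> match: F0=1 F1=3 F2=0 F3=0; commitIndex=1
Op 4: F2 acks idx 2 -> match: F0=1 F1=3 F2=2 F3=0; commitIndex=2
Op 5: F0 acks idx 2 -> match: F0=2 F1=3 F2=2 F3=0; commitIndex=2
Op 6: F2 acks idx 2 -> match: F0=2 F1=3 F2=2 F3=0; commitIndex=2
Op 7: F0 acks idx 3 -> match: F0=3 F1=3 F2=2 F3=0; commitIndex=3
Op 8: append 1 -> log_len=4
Op 9: F2 acks idx 1 -> match: F0=3 F1=3 F2=2 F3=0; commitIndex=3

Answer: 4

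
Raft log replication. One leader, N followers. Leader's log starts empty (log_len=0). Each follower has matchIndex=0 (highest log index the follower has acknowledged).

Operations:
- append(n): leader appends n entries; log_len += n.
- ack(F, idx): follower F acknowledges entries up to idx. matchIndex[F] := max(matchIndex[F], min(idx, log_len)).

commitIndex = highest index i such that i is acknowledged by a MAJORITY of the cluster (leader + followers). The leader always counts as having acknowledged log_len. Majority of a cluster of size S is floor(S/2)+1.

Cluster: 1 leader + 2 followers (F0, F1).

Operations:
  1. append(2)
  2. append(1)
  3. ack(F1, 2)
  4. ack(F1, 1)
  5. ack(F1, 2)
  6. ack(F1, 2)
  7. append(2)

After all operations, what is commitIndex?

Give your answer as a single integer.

Answer: 2

Derivation:
Op 1: append 2 -> log_len=2
Op 2: append 1 -> log_len=3
Op 3: F1 acks idx 2 -> match: F0=0 F1=2; commitIndex=2
Op 4: F1 acks idx 1 -> match: F0=0 F1=2; commitIndex=2
Op 5: F1 acks idx 2 -> match: F0=0 F1=2; commitIndex=2
Op 6: F1 acks idx 2 -> match: F0=0 F1=2; commitIndex=2
Op 7: append 2 -> log_len=5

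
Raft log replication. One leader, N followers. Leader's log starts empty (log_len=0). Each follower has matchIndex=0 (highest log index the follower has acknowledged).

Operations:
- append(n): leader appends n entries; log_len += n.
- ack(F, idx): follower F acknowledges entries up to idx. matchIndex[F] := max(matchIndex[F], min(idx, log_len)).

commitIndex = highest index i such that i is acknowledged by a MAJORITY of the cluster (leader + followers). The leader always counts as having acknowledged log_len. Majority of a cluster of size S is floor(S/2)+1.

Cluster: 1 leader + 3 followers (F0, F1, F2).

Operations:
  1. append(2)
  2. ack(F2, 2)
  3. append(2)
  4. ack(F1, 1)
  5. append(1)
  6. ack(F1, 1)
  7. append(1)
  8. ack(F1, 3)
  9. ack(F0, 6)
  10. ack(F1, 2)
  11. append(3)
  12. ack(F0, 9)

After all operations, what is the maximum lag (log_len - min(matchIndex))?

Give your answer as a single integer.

Answer: 7

Derivation:
Op 1: append 2 -> log_len=2
Op 2: F2 acks idx 2 -> match: F0=0 F1=0 F2=2; commitIndex=0
Op 3: append 2 -> log_len=4
Op 4: F1 acks idx 1 -> match: F0=0 F1=1 F2=2; commitIndex=1
Op 5: append 1 -> log_len=5
Op 6: F1 acks idx 1 -> match: F0=0 F1=1 F2=2; commitIndex=1
Op 7: append 1 -> log_len=6
Op 8: F1 acks idx 3 -> match: F0=0 F1=3 F2=2; commitIndex=2
Op 9: F0 acks idx 6 -> match: F0=6 F1=3 F2=2; commitIndex=3
Op 10: F1 acks idx 2 -> match: F0=6 F1=3 F2=2; commitIndex=3
Op 11: append 3 -> log_len=9
Op 12: F0 acks idx 9 -> match: F0=9 F1=3 F2=2; commitIndex=3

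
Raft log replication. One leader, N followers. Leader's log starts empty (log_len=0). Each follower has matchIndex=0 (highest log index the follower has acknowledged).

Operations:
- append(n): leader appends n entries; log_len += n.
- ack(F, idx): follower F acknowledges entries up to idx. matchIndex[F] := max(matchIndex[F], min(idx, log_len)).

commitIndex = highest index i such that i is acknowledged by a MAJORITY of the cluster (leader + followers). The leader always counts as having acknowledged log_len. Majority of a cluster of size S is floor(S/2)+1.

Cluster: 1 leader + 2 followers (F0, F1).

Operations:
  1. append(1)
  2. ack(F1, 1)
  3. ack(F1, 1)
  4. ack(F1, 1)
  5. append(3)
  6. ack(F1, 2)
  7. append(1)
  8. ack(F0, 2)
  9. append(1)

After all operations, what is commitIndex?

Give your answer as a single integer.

Op 1: append 1 -> log_len=1
Op 2: F1 acks idx 1 -> match: F0=0 F1=1; commitIndex=1
Op 3: F1 acks idx 1 -> match: F0=0 F1=1; commitIndex=1
Op 4: F1 acks idx 1 -> match: F0=0 F1=1; commitIndex=1
Op 5: append 3 -> log_len=4
Op 6: F1 acks idx 2 -> match: F0=0 F1=2; commitIndex=2
Op 7: append 1 -> log_len=5
Op 8: F0 acks idx 2 -> match: F0=2 F1=2; commitIndex=2
Op 9: append 1 -> log_len=6

Answer: 2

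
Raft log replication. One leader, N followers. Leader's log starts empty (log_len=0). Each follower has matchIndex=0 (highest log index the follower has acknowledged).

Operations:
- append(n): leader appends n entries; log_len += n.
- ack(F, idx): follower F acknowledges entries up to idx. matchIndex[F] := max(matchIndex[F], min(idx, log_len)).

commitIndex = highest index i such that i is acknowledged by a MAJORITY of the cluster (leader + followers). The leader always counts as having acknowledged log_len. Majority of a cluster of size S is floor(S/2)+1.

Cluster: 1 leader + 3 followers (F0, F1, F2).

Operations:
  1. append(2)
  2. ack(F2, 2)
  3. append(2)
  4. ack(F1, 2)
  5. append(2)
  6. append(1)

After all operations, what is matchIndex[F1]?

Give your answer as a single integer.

Op 1: append 2 -> log_len=2
Op 2: F2 acks idx 2 -> match: F0=0 F1=0 F2=2; commitIndex=0
Op 3: append 2 -> log_len=4
Op 4: F1 acks idx 2 -> match: F0=0 F1=2 F2=2; commitIndex=2
Op 5: append 2 -> log_len=6
Op 6: append 1 -> log_len=7

Answer: 2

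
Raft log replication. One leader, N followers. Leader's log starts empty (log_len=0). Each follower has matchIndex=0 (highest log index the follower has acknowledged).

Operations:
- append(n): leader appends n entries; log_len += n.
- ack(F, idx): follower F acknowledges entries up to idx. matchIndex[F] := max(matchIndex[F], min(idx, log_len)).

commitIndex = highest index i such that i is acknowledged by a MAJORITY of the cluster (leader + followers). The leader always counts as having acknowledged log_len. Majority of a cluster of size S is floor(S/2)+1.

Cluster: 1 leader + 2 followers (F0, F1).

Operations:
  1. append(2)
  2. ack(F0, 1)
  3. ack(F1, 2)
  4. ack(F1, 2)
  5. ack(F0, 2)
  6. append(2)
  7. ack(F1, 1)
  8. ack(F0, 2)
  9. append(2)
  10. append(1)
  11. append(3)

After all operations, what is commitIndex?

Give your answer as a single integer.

Answer: 2

Derivation:
Op 1: append 2 -> log_len=2
Op 2: F0 acks idx 1 -> match: F0=1 F1=0; commitIndex=1
Op 3: F1 acks idx 2 -> match: F0=1 F1=2; commitIndex=2
Op 4: F1 acks idx 2 -> match: F0=1 F1=2; commitIndex=2
Op 5: F0 acks idx 2 -> match: F0=2 F1=2; commitIndex=2
Op 6: append 2 -> log_len=4
Op 7: F1 acks idx 1 -> match: F0=2 F1=2; commitIndex=2
Op 8: F0 acks idx 2 -> match: F0=2 F1=2; commitIndex=2
Op 9: append 2 -> log_len=6
Op 10: append 1 -> log_len=7
Op 11: append 3 -> log_len=10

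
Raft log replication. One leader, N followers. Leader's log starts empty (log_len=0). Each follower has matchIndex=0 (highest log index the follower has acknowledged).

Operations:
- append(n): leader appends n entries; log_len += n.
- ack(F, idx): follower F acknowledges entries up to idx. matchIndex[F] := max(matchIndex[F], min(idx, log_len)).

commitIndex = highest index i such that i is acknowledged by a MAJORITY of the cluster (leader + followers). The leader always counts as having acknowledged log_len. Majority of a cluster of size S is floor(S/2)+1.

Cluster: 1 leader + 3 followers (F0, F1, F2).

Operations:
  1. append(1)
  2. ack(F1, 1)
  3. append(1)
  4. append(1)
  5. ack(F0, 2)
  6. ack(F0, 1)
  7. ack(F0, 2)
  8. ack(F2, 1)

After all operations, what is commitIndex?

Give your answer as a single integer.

Answer: 1

Derivation:
Op 1: append 1 -> log_len=1
Op 2: F1 acks idx 1 -> match: F0=0 F1=1 F2=0; commitIndex=0
Op 3: append 1 -> log_len=2
Op 4: append 1 -> log_len=3
Op 5: F0 acks idx 2 -> match: F0=2 F1=1 F2=0; commitIndex=1
Op 6: F0 acks idx 1 -> match: F0=2 F1=1 F2=0; commitIndex=1
Op 7: F0 acks idx 2 -> match: F0=2 F1=1 F2=0; commitIndex=1
Op 8: F2 acks idx 1 -> match: F0=2 F1=1 F2=1; commitIndex=1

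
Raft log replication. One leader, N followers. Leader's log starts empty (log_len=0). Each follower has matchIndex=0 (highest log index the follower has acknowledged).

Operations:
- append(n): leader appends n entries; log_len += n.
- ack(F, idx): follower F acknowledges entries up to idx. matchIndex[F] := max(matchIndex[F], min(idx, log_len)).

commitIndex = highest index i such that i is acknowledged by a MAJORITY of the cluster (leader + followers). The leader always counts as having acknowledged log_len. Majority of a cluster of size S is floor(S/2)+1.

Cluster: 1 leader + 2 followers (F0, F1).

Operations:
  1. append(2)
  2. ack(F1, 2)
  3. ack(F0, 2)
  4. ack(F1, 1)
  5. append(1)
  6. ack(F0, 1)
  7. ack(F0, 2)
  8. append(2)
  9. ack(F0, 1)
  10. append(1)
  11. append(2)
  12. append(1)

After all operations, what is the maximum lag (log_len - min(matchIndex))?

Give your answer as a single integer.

Answer: 7

Derivation:
Op 1: append 2 -> log_len=2
Op 2: F1 acks idx 2 -> match: F0=0 F1=2; commitIndex=2
Op 3: F0 acks idx 2 -> match: F0=2 F1=2; commitIndex=2
Op 4: F1 acks idx 1 -> match: F0=2 F1=2; commitIndex=2
Op 5: append 1 -> log_len=3
Op 6: F0 acks idx 1 -> match: F0=2 F1=2; commitIndex=2
Op 7: F0 acks idx 2 -> match: F0=2 F1=2; commitIndex=2
Op 8: append 2 -> log_len=5
Op 9: F0 acks idx 1 -> match: F0=2 F1=2; commitIndex=2
Op 10: append 1 -> log_len=6
Op 11: append 2 -> log_len=8
Op 12: append 1 -> log_len=9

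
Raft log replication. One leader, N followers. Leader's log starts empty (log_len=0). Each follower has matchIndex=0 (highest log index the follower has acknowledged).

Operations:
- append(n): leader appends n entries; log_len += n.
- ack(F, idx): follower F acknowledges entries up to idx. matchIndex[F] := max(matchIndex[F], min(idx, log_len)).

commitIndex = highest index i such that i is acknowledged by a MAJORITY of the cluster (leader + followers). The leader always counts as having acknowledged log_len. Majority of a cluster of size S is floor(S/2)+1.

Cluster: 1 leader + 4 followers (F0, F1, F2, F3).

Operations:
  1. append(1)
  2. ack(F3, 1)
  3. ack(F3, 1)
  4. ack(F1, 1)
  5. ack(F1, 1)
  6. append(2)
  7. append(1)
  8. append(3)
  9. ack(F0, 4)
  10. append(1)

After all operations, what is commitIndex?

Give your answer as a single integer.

Answer: 1

Derivation:
Op 1: append 1 -> log_len=1
Op 2: F3 acks idx 1 -> match: F0=0 F1=0 F2=0 F3=1; commitIndex=0
Op 3: F3 acks idx 1 -> match: F0=0 F1=0 F2=0 F3=1; commitIndex=0
Op 4: F1 acks idx 1 -> match: F0=0 F1=1 F2=0 F3=1; commitIndex=1
Op 5: F1 acks idx 1 -> match: F0=0 F1=1 F2=0 F3=1; commitIndex=1
Op 6: append 2 -> log_len=3
Op 7: append 1 -> log_len=4
Op 8: append 3 -> log_len=7
Op 9: F0 acks idx 4 -> match: F0=4 F1=1 F2=0 F3=1; commitIndex=1
Op 10: append 1 -> log_len=8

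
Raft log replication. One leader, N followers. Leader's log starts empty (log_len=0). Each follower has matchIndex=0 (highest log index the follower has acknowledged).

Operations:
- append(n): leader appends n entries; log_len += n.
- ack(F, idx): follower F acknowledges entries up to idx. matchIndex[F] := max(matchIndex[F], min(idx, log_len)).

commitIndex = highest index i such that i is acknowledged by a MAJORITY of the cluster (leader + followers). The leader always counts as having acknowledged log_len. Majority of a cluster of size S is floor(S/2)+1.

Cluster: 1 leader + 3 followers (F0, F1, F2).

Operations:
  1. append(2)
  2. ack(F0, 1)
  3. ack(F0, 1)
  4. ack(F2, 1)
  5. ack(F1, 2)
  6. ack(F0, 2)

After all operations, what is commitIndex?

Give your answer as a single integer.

Answer: 2

Derivation:
Op 1: append 2 -> log_len=2
Op 2: F0 acks idx 1 -> match: F0=1 F1=0 F2=0; commitIndex=0
Op 3: F0 acks idx 1 -> match: F0=1 F1=0 F2=0; commitIndex=0
Op 4: F2 acks idx 1 -> match: F0=1 F1=0 F2=1; commitIndex=1
Op 5: F1 acks idx 2 -> match: F0=1 F1=2 F2=1; commitIndex=1
Op 6: F0 acks idx 2 -> match: F0=2 F1=2 F2=1; commitIndex=2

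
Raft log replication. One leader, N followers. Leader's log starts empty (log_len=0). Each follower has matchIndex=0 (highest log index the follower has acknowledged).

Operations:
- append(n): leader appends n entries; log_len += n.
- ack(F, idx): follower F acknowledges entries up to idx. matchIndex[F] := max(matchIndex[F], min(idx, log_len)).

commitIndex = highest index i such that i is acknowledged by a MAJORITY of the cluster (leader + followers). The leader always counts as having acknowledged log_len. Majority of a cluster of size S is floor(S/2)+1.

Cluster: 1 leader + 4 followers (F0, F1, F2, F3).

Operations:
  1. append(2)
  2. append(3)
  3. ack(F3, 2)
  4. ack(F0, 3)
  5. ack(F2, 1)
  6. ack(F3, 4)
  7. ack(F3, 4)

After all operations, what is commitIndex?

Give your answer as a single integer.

Answer: 3

Derivation:
Op 1: append 2 -> log_len=2
Op 2: append 3 -> log_len=5
Op 3: F3 acks idx 2 -> match: F0=0 F1=0 F2=0 F3=2; commitIndex=0
Op 4: F0 acks idx 3 -> match: F0=3 F1=0 F2=0 F3=2; commitIndex=2
Op 5: F2 acks idx 1 -> match: F0=3 F1=0 F2=1 F3=2; commitIndex=2
Op 6: F3 acks idx 4 -> match: F0=3 F1=0 F2=1 F3=4; commitIndex=3
Op 7: F3 acks idx 4 -> match: F0=3 F1=0 F2=1 F3=4; commitIndex=3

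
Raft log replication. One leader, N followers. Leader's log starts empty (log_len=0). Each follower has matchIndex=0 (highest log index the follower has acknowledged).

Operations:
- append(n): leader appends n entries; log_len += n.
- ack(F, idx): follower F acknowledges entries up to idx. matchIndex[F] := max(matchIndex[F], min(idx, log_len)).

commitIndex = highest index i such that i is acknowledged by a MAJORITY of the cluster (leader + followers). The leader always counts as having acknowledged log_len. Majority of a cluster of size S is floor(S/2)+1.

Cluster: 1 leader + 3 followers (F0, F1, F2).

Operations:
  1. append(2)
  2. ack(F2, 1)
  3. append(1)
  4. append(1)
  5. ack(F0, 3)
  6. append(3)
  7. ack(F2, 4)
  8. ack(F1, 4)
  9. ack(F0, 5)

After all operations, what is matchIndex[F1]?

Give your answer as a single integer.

Op 1: append 2 -> log_len=2
Op 2: F2 acks idx 1 -> match: F0=0 F1=0 F2=1; commitIndex=0
Op 3: append 1 -> log_len=3
Op 4: append 1 -> log_len=4
Op 5: F0 acks idx 3 -> match: F0=3 F1=0 F2=1; commitIndex=1
Op 6: append 3 -> log_len=7
Op 7: F2 acks idx 4 -> match: F0=3 F1=0 F2=4; commitIndex=3
Op 8: F1 acks idx 4 -> match: F0=3 F1=4 F2=4; commitIndex=4
Op 9: F0 acks idx 5 -> match: F0=5 F1=4 F2=4; commitIndex=4

Answer: 4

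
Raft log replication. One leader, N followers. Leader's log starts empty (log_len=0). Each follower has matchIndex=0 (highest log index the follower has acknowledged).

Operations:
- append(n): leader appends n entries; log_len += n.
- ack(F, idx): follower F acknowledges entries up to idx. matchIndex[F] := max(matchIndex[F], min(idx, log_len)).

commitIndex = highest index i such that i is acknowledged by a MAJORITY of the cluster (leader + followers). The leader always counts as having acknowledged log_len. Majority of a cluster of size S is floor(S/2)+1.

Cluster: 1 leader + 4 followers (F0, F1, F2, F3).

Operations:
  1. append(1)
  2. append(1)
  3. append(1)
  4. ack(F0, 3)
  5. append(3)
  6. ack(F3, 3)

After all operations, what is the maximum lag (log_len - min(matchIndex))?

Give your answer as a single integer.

Answer: 6

Derivation:
Op 1: append 1 -> log_len=1
Op 2: append 1 -> log_len=2
Op 3: append 1 -> log_len=3
Op 4: F0 acks idx 3 -> match: F0=3 F1=0 F2=0 F3=0; commitIndex=0
Op 5: append 3 -> log_len=6
Op 6: F3 acks idx 3 -> match: F0=3 F1=0 F2=0 F3=3; commitIndex=3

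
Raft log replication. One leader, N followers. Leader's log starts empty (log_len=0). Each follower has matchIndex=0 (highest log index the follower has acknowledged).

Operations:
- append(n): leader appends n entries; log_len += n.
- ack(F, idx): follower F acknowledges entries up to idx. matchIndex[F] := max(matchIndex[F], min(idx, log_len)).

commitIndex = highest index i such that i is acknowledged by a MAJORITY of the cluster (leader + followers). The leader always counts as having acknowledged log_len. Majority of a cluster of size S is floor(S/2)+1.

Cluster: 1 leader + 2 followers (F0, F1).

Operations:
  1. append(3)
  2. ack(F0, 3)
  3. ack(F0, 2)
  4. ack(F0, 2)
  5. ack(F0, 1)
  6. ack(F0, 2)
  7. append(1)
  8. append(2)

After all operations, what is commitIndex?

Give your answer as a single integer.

Answer: 3

Derivation:
Op 1: append 3 -> log_len=3
Op 2: F0 acks idx 3 -> match: F0=3 F1=0; commitIndex=3
Op 3: F0 acks idx 2 -> match: F0=3 F1=0; commitIndex=3
Op 4: F0 acks idx 2 -> match: F0=3 F1=0; commitIndex=3
Op 5: F0 acks idx 1 -> match: F0=3 F1=0; commitIndex=3
Op 6: F0 acks idx 2 -> match: F0=3 F1=0; commitIndex=3
Op 7: append 1 -> log_len=4
Op 8: append 2 -> log_len=6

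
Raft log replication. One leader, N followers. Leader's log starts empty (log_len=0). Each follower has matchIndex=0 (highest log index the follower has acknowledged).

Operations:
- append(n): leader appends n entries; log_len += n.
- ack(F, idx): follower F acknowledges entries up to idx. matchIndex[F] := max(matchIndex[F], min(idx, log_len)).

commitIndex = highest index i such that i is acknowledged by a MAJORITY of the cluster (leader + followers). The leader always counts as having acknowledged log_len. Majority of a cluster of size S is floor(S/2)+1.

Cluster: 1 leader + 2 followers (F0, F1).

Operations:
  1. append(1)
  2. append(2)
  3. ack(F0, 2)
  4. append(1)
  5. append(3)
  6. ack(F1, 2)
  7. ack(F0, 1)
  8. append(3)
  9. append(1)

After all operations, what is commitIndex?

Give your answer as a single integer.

Answer: 2

Derivation:
Op 1: append 1 -> log_len=1
Op 2: append 2 -> log_len=3
Op 3: F0 acks idx 2 -> match: F0=2 F1=0; commitIndex=2
Op 4: append 1 -> log_len=4
Op 5: append 3 -> log_len=7
Op 6: F1 acks idx 2 -> match: F0=2 F1=2; commitIndex=2
Op 7: F0 acks idx 1 -> match: F0=2 F1=2; commitIndex=2
Op 8: append 3 -> log_len=10
Op 9: append 1 -> log_len=11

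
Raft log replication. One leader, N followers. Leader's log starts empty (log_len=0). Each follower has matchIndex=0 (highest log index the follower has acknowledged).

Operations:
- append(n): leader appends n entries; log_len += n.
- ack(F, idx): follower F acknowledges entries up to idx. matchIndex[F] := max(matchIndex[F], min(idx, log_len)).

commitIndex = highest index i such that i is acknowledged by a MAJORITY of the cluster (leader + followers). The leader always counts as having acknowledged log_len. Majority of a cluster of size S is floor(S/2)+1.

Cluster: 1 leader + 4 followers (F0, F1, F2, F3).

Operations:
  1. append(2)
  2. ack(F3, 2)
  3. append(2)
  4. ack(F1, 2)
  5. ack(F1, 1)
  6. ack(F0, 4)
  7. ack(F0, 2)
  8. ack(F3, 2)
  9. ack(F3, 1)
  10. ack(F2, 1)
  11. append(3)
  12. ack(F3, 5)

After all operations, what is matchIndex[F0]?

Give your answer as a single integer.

Op 1: append 2 -> log_len=2
Op 2: F3 acks idx 2 -> match: F0=0 F1=0 F2=0 F3=2; commitIndex=0
Op 3: append 2 -> log_len=4
Op 4: F1 acks idx 2 -> match: F0=0 F1=2 F2=0 F3=2; commitIndex=2
Op 5: F1 acks idx 1 -> match: F0=0 F1=2 F2=0 F3=2; commitIndex=2
Op 6: F0 acks idx 4 -> match: F0=4 F1=2 F2=0 F3=2; commitIndex=2
Op 7: F0 acks idx 2 -> match: F0=4 F1=2 F2=0 F3=2; commitIndex=2
Op 8: F3 acks idx 2 -> match: F0=4 F1=2 F2=0 F3=2; commitIndex=2
Op 9: F3 acks idx 1 -> match: F0=4 F1=2 F2=0 F3=2; commitIndex=2
Op 10: F2 acks idx 1 -> match: F0=4 F1=2 F2=1 F3=2; commitIndex=2
Op 11: append 3 -> log_len=7
Op 12: F3 acks idx 5 -> match: F0=4 F1=2 F2=1 F3=5; commitIndex=4

Answer: 4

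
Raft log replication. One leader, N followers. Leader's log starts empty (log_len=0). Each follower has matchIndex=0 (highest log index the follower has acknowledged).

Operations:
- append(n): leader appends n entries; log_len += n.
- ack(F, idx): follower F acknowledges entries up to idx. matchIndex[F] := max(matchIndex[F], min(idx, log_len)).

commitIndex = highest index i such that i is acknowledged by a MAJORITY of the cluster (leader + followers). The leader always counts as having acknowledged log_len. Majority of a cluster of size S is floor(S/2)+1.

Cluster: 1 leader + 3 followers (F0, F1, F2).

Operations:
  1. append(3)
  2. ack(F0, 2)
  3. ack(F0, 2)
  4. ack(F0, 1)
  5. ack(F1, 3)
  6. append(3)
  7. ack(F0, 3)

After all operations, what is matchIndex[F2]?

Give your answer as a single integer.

Answer: 0

Derivation:
Op 1: append 3 -> log_len=3
Op 2: F0 acks idx 2 -> match: F0=2 F1=0 F2=0; commitIndex=0
Op 3: F0 acks idx 2 -> match: F0=2 F1=0 F2=0; commitIndex=0
Op 4: F0 acks idx 1 -> match: F0=2 F1=0 F2=0; commitIndex=0
Op 5: F1 acks idx 3 -> match: F0=2 F1=3 F2=0; commitIndex=2
Op 6: append 3 -> log_len=6
Op 7: F0 acks idx 3 -> match: F0=3 F1=3 F2=0; commitIndex=3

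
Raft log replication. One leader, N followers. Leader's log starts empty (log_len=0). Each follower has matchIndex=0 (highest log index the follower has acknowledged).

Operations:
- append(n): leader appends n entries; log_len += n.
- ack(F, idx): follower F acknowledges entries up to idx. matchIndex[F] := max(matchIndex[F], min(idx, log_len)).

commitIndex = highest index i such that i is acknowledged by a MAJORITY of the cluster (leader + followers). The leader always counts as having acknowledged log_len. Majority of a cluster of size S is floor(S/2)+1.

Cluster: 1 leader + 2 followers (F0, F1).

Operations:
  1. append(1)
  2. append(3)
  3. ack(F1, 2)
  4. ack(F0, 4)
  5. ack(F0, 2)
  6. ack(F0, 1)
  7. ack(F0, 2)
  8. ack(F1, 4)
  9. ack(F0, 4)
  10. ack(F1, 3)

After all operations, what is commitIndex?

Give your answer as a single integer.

Op 1: append 1 -> log_len=1
Op 2: append 3 -> log_len=4
Op 3: F1 acks idx 2 -> match: F0=0 F1=2; commitIndex=2
Op 4: F0 acks idx 4 -> match: F0=4 F1=2; commitIndex=4
Op 5: F0 acks idx 2 -> match: F0=4 F1=2; commitIndex=4
Op 6: F0 acks idx 1 -> match: F0=4 F1=2; commitIndex=4
Op 7: F0 acks idx 2 -> match: F0=4 F1=2; commitIndex=4
Op 8: F1 acks idx 4 -> match: F0=4 F1=4; commitIndex=4
Op 9: F0 acks idx 4 -> match: F0=4 F1=4; commitIndex=4
Op 10: F1 acks idx 3 -> match: F0=4 F1=4; commitIndex=4

Answer: 4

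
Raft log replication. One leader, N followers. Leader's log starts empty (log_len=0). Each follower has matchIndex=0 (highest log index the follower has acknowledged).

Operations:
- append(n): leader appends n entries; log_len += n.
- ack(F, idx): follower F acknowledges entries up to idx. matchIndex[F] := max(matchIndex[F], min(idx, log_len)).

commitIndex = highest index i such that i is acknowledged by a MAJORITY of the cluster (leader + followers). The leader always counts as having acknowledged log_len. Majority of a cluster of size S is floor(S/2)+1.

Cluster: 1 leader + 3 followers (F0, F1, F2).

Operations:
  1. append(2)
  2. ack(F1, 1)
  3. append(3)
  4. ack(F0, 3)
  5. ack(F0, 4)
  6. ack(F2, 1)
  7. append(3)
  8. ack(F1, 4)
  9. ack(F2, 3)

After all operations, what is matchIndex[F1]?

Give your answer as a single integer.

Answer: 4

Derivation:
Op 1: append 2 -> log_len=2
Op 2: F1 acks idx 1 -> match: F0=0 F1=1 F2=0; commitIndex=0
Op 3: append 3 -> log_len=5
Op 4: F0 acks idx 3 -> match: F0=3 F1=1 F2=0; commitIndex=1
Op 5: F0 acks idx 4 -> match: F0=4 F1=1 F2=0; commitIndex=1
Op 6: F2 acks idx 1 -> match: F0=4 F1=1 F2=1; commitIndex=1
Op 7: append 3 -> log_len=8
Op 8: F1 acks idx 4 -> match: F0=4 F1=4 F2=1; commitIndex=4
Op 9: F2 acks idx 3 -> match: F0=4 F1=4 F2=3; commitIndex=4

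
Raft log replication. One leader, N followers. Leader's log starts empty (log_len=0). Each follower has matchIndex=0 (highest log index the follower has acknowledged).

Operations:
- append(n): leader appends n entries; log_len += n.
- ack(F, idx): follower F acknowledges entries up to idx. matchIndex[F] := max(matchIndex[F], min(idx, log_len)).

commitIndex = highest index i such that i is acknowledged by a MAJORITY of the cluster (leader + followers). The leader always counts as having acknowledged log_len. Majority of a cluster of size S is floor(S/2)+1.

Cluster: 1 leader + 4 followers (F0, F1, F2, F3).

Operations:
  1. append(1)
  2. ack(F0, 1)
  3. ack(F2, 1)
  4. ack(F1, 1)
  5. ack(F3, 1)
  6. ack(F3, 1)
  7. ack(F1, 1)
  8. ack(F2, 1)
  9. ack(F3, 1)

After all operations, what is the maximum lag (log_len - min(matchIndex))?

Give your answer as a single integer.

Answer: 0

Derivation:
Op 1: append 1 -> log_len=1
Op 2: F0 acks idx 1 -> match: F0=1 F1=0 F2=0 F3=0; commitIndex=0
Op 3: F2 acks idx 1 -> match: F0=1 F1=0 F2=1 F3=0; commitIndex=1
Op 4: F1 acks idx 1 -> match: F0=1 F1=1 F2=1 F3=0; commitIndex=1
Op 5: F3 acks idx 1 -> match: F0=1 F1=1 F2=1 F3=1; commitIndex=1
Op 6: F3 acks idx 1 -> match: F0=1 F1=1 F2=1 F3=1; commitIndex=1
Op 7: F1 acks idx 1 -> match: F0=1 F1=1 F2=1 F3=1; commitIndex=1
Op 8: F2 acks idx 1 -> match: F0=1 F1=1 F2=1 F3=1; commitIndex=1
Op 9: F3 acks idx 1 -> match: F0=1 F1=1 F2=1 F3=1; commitIndex=1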